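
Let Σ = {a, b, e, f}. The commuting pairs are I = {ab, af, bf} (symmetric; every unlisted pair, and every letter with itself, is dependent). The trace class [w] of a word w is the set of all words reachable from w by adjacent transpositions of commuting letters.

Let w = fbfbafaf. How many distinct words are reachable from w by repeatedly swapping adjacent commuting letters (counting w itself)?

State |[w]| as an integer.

#0=f has no predecessor
#1=b has no predecessor
#2=f depends on [0:f]
#3=b depends on [1:b]
#4=a has no predecessor
#5=f depends on [2:f]
#6=a depends on [4:a]
#7=f depends on [5:f]
sources: [0:f, 1:b, 4:a]
N(rest) = Σ N(rest − s) over sources s of rest; N(one piece) = 1:
  size 1 → [3]=1  [6]=1  [7]=1
  size 2 → [1,3]=1  [3,6]=2  [3,7]=2  [4,6]=1  [5,7]=1  [6,7]=2
  size 3 → [1,3,6]=3  [1,3,7]=3  [2,5,7]=1  [3,4,6]=3  [3,5,7]=3  [3,6,7]=6  [4,6,7]=3  [5,6,7]=3
  size 4 → [0,2,5,7]=1  [1,3,4,6]=6  [1,3,5,7]=6  [1,3,6,7]=12  [2,3,5,7]=4  [2,5,6,7]=4  [3,4,6,7]=12  [3,5,6,7]=12  [4,5,6,7]=6
  size 5 → [0,2,3,5,7]=5  [0,2,5,6,7]=5  [1,2,3,5,7]=10  [1,3,4,6,7]=30  [1,3,5,6,7]=30  [2,3,5,6,7]=20  [2,4,5,6,7]=10  [3,4,5,6,7]=30
  size 6 → [0,1,2,3,5,7]=15  [0,2,3,5,6,7]=30  [0,2,4,5,6,7]=15  [1,2,3,5,6,7]=60  [1,3,4,5,6,7]=90  [2,3,4,5,6,7]=60
  first=0(f) contributes 210
  first=1(b) contributes 105
  first=4(a) contributes 105
|[w]| = 420

420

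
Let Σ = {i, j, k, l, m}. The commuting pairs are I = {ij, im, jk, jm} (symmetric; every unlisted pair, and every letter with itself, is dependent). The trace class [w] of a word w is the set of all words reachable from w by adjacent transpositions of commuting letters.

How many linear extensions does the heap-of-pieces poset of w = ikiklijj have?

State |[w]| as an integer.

0(i) covers ∅
1(k) covers 0:i
2(i) covers 1:k
3(k) covers 2:i
4(l) covers 3:k
5(i) covers 4:l
6(j) covers 4:l
7(j) covers 6:j
floor of heap: 0:i
completions by unplaced set U, small U first (add the entries for U minus each lowest piece of U):
  |U|=1: {5}:1  {7}:1
  |U|=2: {5,7}:2  {6,7}:1
  |U|=3: {5,6,7}:3
  |U|=4: {4,5,6,7}:3
  |U|=5: {3,4,5,6,7}:3
  |U|=6: {2,3,4,5,6,7}:3
  start at 0(i): 3

3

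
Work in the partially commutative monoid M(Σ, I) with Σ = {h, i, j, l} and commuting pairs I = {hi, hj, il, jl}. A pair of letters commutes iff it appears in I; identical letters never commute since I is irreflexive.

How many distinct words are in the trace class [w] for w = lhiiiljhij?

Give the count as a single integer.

210

drop 0:l onto floor
drop 1:h onto {0:l}
drop 2:i onto floor
drop 3:i onto {2:i}
drop 4:i onto {3:i}
drop 5:l onto {1:h}
drop 6:j onto {4:i}
drop 7:h onto {5:l}
drop 8:i onto {6:j}
drop 9:j onto {8:i}
ground layer = {0:l, 2:i}
drop-orders for the pieces not yet dropped (sum over which currently-grounded one goes next):
  1 to go: {7} 1  {9} 1
  2 to go: {5,7} 1  {7,9} 2  {8,9} 1
  3 to go: {1,5,7} 1  {5,7,9} 3  {6,8,9} 1  {7,8,9} 3
  4 to go: {0,1,5,7} 1  {1,5,7,9} 4  {4,6,8,9} 1  {5,7,8,9} 6  {6,7,8,9} 4
  5 to go: {0,1,5,7,9} 5  {1,5,7,8,9} 10  {3,4,6,8,9} 1  {4,6,7,8,9} 5  {5,6,7,8,9} 10
  6 to go: {0,1,5,7,8,9} 15  {1,5,6,7,8,9} 20  {2,3,4,6,8,9} 1  {3,4,6,7,8,9} 6  {4,5,6,7,8,9} 15
  7 to go: {0,1,5,6,7,8,9} 35  {1,4,5,6,7,8,9} 35  {2,3,4,6,7,8,9} 7  {3,4,5,6,7,8,9} 21
  8 to go: {0,1,4,5,6,7,8,9} 70  {1,3,4,5,6,7,8,9} 56  {2,3,4,5,6,7,8,9} 28
  if 0:l drops first: 84 orders
  if 2:i drops first: 126 orders
heap linearizations: 210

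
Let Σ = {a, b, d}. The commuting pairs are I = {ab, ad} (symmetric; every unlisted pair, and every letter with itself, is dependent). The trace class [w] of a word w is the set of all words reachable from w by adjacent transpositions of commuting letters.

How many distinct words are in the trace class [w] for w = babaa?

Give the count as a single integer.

drop 0:b onto floor
drop 1:a onto floor
drop 2:b onto {0:b}
drop 3:a onto {1:a}
drop 4:a onto {3:a}
ground layer = {0:b, 1:a}
drop-orders for the pieces not yet dropped (sum over which currently-grounded one goes next):
  1 to go: {2} 1  {4} 1
  2 to go: {0,2} 1  {2,4} 2  {3,4} 1
  3 to go: {0,2,4} 3  {1,3,4} 1  {2,3,4} 3
  if 0:b drops first: 4 orders
  if 1:a drops first: 6 orders
heap linearizations: 10

10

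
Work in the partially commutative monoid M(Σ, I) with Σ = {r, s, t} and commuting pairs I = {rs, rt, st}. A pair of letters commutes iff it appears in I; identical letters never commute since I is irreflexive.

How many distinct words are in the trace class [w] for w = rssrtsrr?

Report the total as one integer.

drop 0:r onto floor
drop 1:s onto floor
drop 2:s onto {1:s}
drop 3:r onto {0:r}
drop 4:t onto floor
drop 5:s onto {2:s}
drop 6:r onto {3:r}
drop 7:r onto {6:r}
ground layer = {0:r, 1:s, 4:t}
drop-orders for the pieces not yet dropped (sum over which currently-grounded one goes next):
  1 to go: {4} 1  {5} 1  {7} 1
  2 to go: {2,5} 1  {4,5} 2  {4,7} 2  {5,7} 2  {6,7} 1
  3 to go: {1,2,5} 1  {2,4,5} 3  {2,5,7} 3  {3,6,7} 1  {4,5,7} 6  {4,6,7} 3  {5,6,7} 3
  4 to go: {0,3,6,7} 1  {1,2,4,5} 4  {1,2,5,7} 4  {2,4,5,7} 12  {2,5,6,7} 6  {3,4,6,7} 4  {3,5,6,7} 4  {4,5,6,7} 12
  5 to go: {0,3,4,6,7} 5  {0,3,5,6,7} 5  {1,2,4,5,7} 20  {1,2,5,6,7} 10  {2,3,5,6,7} 10  {2,4,5,6,7} 30  {3,4,5,6,7} 20
  6 to go: {0,2,3,5,6,7} 15  {0,3,4,5,6,7} 30  {1,2,3,5,6,7} 20  {1,2,4,5,6,7} 60  {2,3,4,5,6,7} 60
  if 0:r drops first: 140 orders
  if 1:s drops first: 105 orders
  if 4:t drops first: 35 orders
heap linearizations: 280

280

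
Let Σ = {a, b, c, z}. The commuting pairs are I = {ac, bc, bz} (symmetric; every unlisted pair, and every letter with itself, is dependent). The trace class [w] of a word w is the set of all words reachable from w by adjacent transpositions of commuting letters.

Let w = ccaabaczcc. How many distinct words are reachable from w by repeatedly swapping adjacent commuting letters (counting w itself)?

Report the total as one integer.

35

drop 0:c onto floor
drop 1:c onto {0:c}
drop 2:a onto floor
drop 3:a onto {2:a}
drop 4:b onto {3:a}
drop 5:a onto {4:b}
drop 6:c onto {1:c}
drop 7:z onto {5:a, 6:c}
drop 8:c onto {7:z}
drop 9:c onto {8:c}
ground layer = {0:c, 2:a}
drop-orders for the pieces not yet dropped (sum over which currently-grounded one goes next):
  1 to go: {9} 1
  2 to go: {8,9} 1
  3 to go: {7,8,9} 1
  4 to go: {5,7,8,9} 1  {6,7,8,9} 1
  5 to go: {1,6,7,8,9} 1  {4,5,7,8,9} 1  {5,6,7,8,9} 2
  6 to go: {0,1,6,7,8,9} 1  {1,5,6,7,8,9} 3  {3,4,5,7,8,9} 1  {4,5,6,7,8,9} 3
  7 to go: {0,1,5,6,7,8,9} 4  {1,4,5,6,7,8,9} 6  {2,3,4,5,7,8,9} 1  {3,4,5,6,7,8,9} 4
  8 to go: {0,1,4,5,6,7,8,9} 10  {1,3,4,5,6,7,8,9} 10  {2,3,4,5,6,7,8,9} 5
  if 0:c drops first: 15 orders
  if 2:a drops first: 20 orders
heap linearizations: 35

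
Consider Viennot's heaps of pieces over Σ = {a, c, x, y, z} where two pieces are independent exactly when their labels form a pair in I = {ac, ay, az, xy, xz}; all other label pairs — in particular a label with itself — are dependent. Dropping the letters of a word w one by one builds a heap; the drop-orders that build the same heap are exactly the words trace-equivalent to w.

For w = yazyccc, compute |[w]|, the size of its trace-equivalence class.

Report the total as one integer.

#0=y has no predecessor
#1=a has no predecessor
#2=z depends on [0:y]
#3=y depends on [2:z]
#4=c depends on [3:y]
#5=c depends on [4:c]
#6=c depends on [5:c]
sources: [0:y, 1:a]
N(rest) = Σ N(rest − s) over sources s of rest; N(one piece) = 1:
  size 1 → [1]=1  [6]=1
  size 2 → [1,6]=2  [5,6]=1
  size 3 → [1,5,6]=3  [4,5,6]=1
  size 4 → [1,4,5,6]=4  [3,4,5,6]=1
  size 5 → [1,3,4,5,6]=5  [2,3,4,5,6]=1
  first=0(y) contributes 6
  first=1(a) contributes 1
|[w]| = 7

7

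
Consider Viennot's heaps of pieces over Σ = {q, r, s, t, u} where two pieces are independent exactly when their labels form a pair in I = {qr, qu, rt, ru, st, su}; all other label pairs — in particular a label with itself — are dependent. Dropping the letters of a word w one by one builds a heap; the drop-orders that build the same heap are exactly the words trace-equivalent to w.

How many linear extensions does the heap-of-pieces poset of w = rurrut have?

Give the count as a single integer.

20

0(r) covers ∅
1(u) covers ∅
2(r) covers 0:r
3(r) covers 2:r
4(u) covers 1:u
5(t) covers 4:u
floor of heap: 0:r, 1:u
completions by unplaced set U, small U first (add the entries for U minus each lowest piece of U):
  |U|=1: {3}:1  {5}:1
  |U|=2: {2,3}:1  {3,5}:2  {4,5}:1
  |U|=3: {0,2,3}:1  {1,4,5}:1  {2,3,5}:3  {3,4,5}:3
  |U|=4: {0,2,3,5}:4  {1,3,4,5}:4  {2,3,4,5}:6
  start at 0(r): 10
  start at 1(u): 10
sum over floor = 20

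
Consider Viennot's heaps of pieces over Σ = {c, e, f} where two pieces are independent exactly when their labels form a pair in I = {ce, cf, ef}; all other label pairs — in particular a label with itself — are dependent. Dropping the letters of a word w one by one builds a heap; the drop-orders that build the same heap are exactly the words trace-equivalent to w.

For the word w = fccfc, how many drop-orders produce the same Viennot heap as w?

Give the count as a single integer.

10

#0=f has no predecessor
#1=c has no predecessor
#2=c depends on [1:c]
#3=f depends on [0:f]
#4=c depends on [2:c]
sources: [0:f, 1:c]
N(rest) = Σ N(rest − s) over sources s of rest; N(one piece) = 1:
  size 1 → [3]=1  [4]=1
  size 2 → [0,3]=1  [2,4]=1  [3,4]=2
  size 3 → [0,3,4]=3  [1,2,4]=1  [2,3,4]=3
  first=0(f) contributes 4
  first=1(c) contributes 6
|[w]| = 10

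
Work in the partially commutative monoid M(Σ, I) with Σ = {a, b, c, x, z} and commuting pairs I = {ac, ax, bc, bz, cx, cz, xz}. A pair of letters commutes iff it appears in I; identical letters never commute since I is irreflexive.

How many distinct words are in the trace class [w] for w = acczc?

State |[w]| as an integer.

0(a) covers ∅
1(c) covers ∅
2(c) covers 1:c
3(z) covers 0:a
4(c) covers 2:c
floor of heap: 0:a, 1:c
completions by unplaced set U, small U first (add the entries for U minus each lowest piece of U):
  |U|=1: {3}:1  {4}:1
  |U|=2: {0,3}:1  {2,4}:1  {3,4}:2
  |U|=3: {0,3,4}:3  {1,2,4}:1  {2,3,4}:3
  start at 0(a): 4
  start at 1(c): 6
sum over floor = 10

10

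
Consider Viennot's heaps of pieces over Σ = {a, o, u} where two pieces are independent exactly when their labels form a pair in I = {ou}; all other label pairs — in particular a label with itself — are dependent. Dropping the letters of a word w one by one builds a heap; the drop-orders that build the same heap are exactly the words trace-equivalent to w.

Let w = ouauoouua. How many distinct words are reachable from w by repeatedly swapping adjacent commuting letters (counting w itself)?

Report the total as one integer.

drop 0:o onto floor
drop 1:u onto floor
drop 2:a onto {0:o, 1:u}
drop 3:u onto {2:a}
drop 4:o onto {2:a}
drop 5:o onto {4:o}
drop 6:u onto {3:u}
drop 7:u onto {6:u}
drop 8:a onto {5:o, 7:u}
ground layer = {0:o, 1:u}
drop-orders for the pieces not yet dropped (sum over which currently-grounded one goes next):
  1 to go: {8} 1
  2 to go: {5,8} 1  {7,8} 1
  3 to go: {4,5,8} 1  {5,7,8} 2  {6,7,8} 1
  4 to go: {3,6,7,8} 1  {4,5,7,8} 3  {5,6,7,8} 3
  5 to go: {3,5,6,7,8} 4  {4,5,6,7,8} 6
  6 to go: {3,4,5,6,7,8} 10
  7 to go: {2,3,4,5,6,7,8} 10
  if 0:o drops first: 10 orders
  if 1:u drops first: 10 orders
heap linearizations: 20

20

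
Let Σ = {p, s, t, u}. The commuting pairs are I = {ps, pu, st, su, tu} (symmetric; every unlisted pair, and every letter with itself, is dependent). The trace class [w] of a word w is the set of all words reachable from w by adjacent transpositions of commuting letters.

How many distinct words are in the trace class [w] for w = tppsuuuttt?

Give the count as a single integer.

piece 0:t — minimal
piece 1:p rests on {0:t}
piece 2:p rests on {1:p}
piece 3:s — minimal
piece 4:u — minimal
piece 5:u rests on {4:u}
piece 6:u rests on {5:u}
piece 7:t rests on {2:p}
piece 8:t rests on {7:t}
piece 9:t rests on {8:t}
minimal pieces: {0:t, 3:s, 4:u}
ways to finish when only these pieces remain (= sum over removing one remaining piece with nothing left below it):
  1 left: {3}→1  {6}→1  {9}→1
  2 left: {3,6}→2  {3,9}→2  {5,6}→1  {6,9}→2  {8,9}→1
  3 left: {3,5,6}→3  {3,6,9}→6  {3,8,9}→3  {4,5,6}→1  {5,6,9}→3  {6,8,9}→3  {7,8,9}→1
  4 left: {2,7,8,9}→1  {3,4,5,6}→4  {3,5,6,9}→12  {3,6,8,9}→12  {3,7,8,9}→4  {4,5,6,9}→4  {5,6,8,9}→6  {6,7,8,9}→4
  5 left: {1,2,7,8,9}→1  {2,3,7,8,9}→5  {2,6,7,8,9}→5  {3,4,5,6,9}→20  {3,5,6,8,9}→30  {3,6,7,8,9}→20  {4,5,6,8,9}→10  {5,6,7,8,9}→10
  6 left: {0,1,2,7,8,9}→1  {1,2,3,7,8,9}→6  {1,2,6,7,8,9}→6  {2,3,6,7,8,9}→30  {2,5,6,7,8,9}→15  {3,4,5,6,8,9}→60  {3,5,6,7,8,9}→60  {4,5,6,7,8,9}→20
  7 left: {0,1,2,3,7,8,9}→7  {0,1,2,6,7,8,9}→7  {1,2,3,6,7,8,9}→42  {1,2,5,6,7,8,9}→21  {2,3,5,6,7,8,9}→105  {2,4,5,6,7,8,9}→35  {3,4,5,6,7,8,9}→140
  8 left: {0,1,2,3,6,7,8,9}→56  {0,1,2,5,6,7,8,9}→28  {1,2,3,5,6,7,8,9}→168  {1,2,4,5,6,7,8,9}→56  {2,3,4,5,6,7,8,9}→280
  placing 0:t first → 504 extensions
  placing 3:s first → 84 extensions
  placing 4:u first → 252 extensions
total linear extensions = 840

840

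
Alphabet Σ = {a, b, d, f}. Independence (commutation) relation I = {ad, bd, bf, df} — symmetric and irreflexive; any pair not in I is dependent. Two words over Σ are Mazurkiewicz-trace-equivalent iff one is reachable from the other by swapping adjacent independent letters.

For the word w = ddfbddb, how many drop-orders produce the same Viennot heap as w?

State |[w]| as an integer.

105

piece 0:d — minimal
piece 1:d rests on {0:d}
piece 2:f — minimal
piece 3:b — minimal
piece 4:d rests on {1:d}
piece 5:d rests on {4:d}
piece 6:b rests on {3:b}
minimal pieces: {0:d, 2:f, 3:b}
ways to finish when only these pieces remain (= sum over removing one remaining piece with nothing left below it):
  1 left: {2}→1  {5}→1  {6}→1
  2 left: {2,5}→2  {2,6}→2  {3,6}→1  {4,5}→1  {5,6}→2
  3 left: {1,4,5}→1  {2,3,6}→3  {2,4,5}→3  {2,5,6}→6  {3,5,6}→3  {4,5,6}→3
  4 left: {0,1,4,5}→1  {1,2,4,5}→4  {1,4,5,6}→4  {2,3,5,6}→12  {2,4,5,6}→12  {3,4,5,6}→6
  5 left: {0,1,2,4,5}→5  {0,1,4,5,6}→5  {1,2,4,5,6}→20  {1,3,4,5,6}→10  {2,3,4,5,6}→30
  placing 0:d first → 60 extensions
  placing 2:f first → 15 extensions
  placing 3:b first → 30 extensions
total linear extensions = 105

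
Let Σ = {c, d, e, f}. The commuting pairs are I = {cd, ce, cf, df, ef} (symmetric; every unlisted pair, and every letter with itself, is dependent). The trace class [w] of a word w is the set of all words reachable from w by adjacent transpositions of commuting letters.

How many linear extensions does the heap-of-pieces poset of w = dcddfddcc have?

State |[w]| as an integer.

piece 0:d — minimal
piece 1:c — minimal
piece 2:d rests on {0:d}
piece 3:d rests on {2:d}
piece 4:f — minimal
piece 5:d rests on {3:d}
piece 6:d rests on {5:d}
piece 7:c rests on {1:c}
piece 8:c rests on {7:c}
minimal pieces: {0:d, 1:c, 4:f}
ways to finish when only these pieces remain (= sum over removing one remaining piece with nothing left below it):
  1 left: {4}→1  {6}→1  {8}→1
  2 left: {4,6}→2  {4,8}→2  {5,6}→1  {6,8}→2  {7,8}→1
  3 left: {1,7,8}→1  {3,5,6}→1  {4,5,6}→3  {4,6,8}→6  {4,7,8}→3  {5,6,8}→3  {6,7,8}→3
  4 left: {1,4,7,8}→4  {1,6,7,8}→4  {2,3,5,6}→1  {3,4,5,6}→4  {3,5,6,8}→4  {4,5,6,8}→12  {4,6,7,8}→12  {5,6,7,8}→6
  5 left: {0,2,3,5,6}→1  {1,4,6,7,8}→20  {1,5,6,7,8}→10  {2,3,4,5,6}→5  {2,3,5,6,8}→5  {3,4,5,6,8}→20  {3,5,6,7,8}→10  {4,5,6,7,8}→30
  6 left: {0,2,3,4,5,6}→6  {0,2,3,5,6,8}→6  {1,3,5,6,7,8}→20  {1,4,5,6,7,8}→60  {2,3,4,5,6,8}→30  {2,3,5,6,7,8}→15  {3,4,5,6,7,8}→60
  7 left: {0,2,3,4,5,6,8}→42  {0,2,3,5,6,7,8}→21  {1,2,3,5,6,7,8}→35  {1,3,4,5,6,7,8}→140  {2,3,4,5,6,7,8}→105
  placing 0:d first → 280 extensions
  placing 1:c first → 168 extensions
  placing 4:f first → 56 extensions
total linear extensions = 504

504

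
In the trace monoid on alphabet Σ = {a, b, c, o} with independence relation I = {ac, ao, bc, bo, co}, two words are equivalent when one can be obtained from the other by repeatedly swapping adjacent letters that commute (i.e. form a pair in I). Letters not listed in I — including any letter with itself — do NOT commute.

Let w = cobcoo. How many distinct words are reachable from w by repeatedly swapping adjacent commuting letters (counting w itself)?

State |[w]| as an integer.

#0=c has no predecessor
#1=o has no predecessor
#2=b has no predecessor
#3=c depends on [0:c]
#4=o depends on [1:o]
#5=o depends on [4:o]
sources: [0:c, 1:o, 2:b]
N(rest) = Σ N(rest − s) over sources s of rest; N(one piece) = 1:
  size 1 → [2]=1  [3]=1  [5]=1
  size 2 → [0,3]=1  [2,3]=2  [2,5]=2  [3,5]=2  [4,5]=1
  size 3 → [0,2,3]=3  [0,3,5]=3  [1,4,5]=1  [2,3,5]=6  [2,4,5]=3  [3,4,5]=3
  size 4 → [0,2,3,5]=12  [0,3,4,5]=6  [1,2,4,5]=4  [1,3,4,5]=4  [2,3,4,5]=12
  first=0(c) contributes 20
  first=1(o) contributes 30
  first=2(b) contributes 10
|[w]| = 60

60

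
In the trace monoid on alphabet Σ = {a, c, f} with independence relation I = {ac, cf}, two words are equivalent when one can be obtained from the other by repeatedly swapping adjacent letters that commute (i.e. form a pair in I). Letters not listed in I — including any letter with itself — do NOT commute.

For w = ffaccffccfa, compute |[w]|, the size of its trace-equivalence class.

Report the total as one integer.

330

#0=f has no predecessor
#1=f depends on [0:f]
#2=a depends on [1:f]
#3=c has no predecessor
#4=c depends on [3:c]
#5=f depends on [2:a]
#6=f depends on [5:f]
#7=c depends on [4:c]
#8=c depends on [7:c]
#9=f depends on [6:f]
#10=a depends on [9:f]
sources: [0:f, 3:c]
N(rest) = Σ N(rest − s) over sources s of rest; N(one piece) = 1:
  size 1 → [8]=1  [10]=1
  size 2 → [7,8]=1  [8,10]=2  [9,10]=1
  size 3 → [4,7,8]=1  [6,9,10]=1  [7,8,10]=3  [8,9,10]=3
  size 4 → [3,4,7,8]=1  [4,7,8,10]=4  [5,6,9,10]=1  [6,8,9,10]=4  [7,8,9,10]=6
  size 5 → [2,5,6,9,10]=1  [3,4,7,8,10]=5  [4,7,8,9,10]=10  [5,6,8,9,10]=5  [6,7,8,9,10]=10
  size 6 → [1,2,5,6,9,10]=1  [2,5,6,8,9,10]=6  [3,4,7,8,9,10]=15  [4,6,7,8,9,10]=20  [5,6,7,8,9,10]=15
  size 7 → [0,1,2,5,6,9,10]=1  [1,2,5,6,8,9,10]=7  [2,5,6,7,8,9,10]=21  [3,4,6,7,8,9,10]=35  [4,5,6,7,8,9,10]=35
  size 8 → [0,1,2,5,6,8,9,10]=8  [1,2,5,6,7,8,9,10]=28  [2,4,5,6,7,8,9,10]=56  [3,4,5,6,7,8,9,10]=70
  size 9 → [0,1,2,5,6,7,8,9,10]=36  [1,2,4,5,6,7,8,9,10]=84  [2,3,4,5,6,7,8,9,10]=126
  first=0(f) contributes 210
  first=3(c) contributes 120
|[w]| = 330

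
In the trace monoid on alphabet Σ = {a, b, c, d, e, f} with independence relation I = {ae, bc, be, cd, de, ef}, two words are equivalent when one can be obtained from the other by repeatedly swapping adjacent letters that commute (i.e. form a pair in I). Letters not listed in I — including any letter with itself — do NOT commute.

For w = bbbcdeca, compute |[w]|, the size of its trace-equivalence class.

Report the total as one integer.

piece 0:b — minimal
piece 1:b rests on {0:b}
piece 2:b rests on {1:b}
piece 3:c — minimal
piece 4:d rests on {2:b}
piece 5:e rests on {3:c}
piece 6:c rests on {5:e}
piece 7:a rests on {4:d, 6:c}
minimal pieces: {0:b, 3:c}
ways to finish when only these pieces remain (= sum over removing one remaining piece with nothing left below it):
  1 left: {7}→1
  2 left: {4,7}→1  {6,7}→1
  3 left: {2,4,7}→1  {4,6,7}→2  {5,6,7}→1
  4 left: {1,2,4,7}→1  {2,4,6,7}→3  {3,5,6,7}→1  {4,5,6,7}→3
  5 left: {0,1,2,4,7}→1  {1,2,4,6,7}→4  {2,4,5,6,7}→6  {3,4,5,6,7}→4
  6 left: {0,1,2,4,6,7}→5  {1,2,4,5,6,7}→10  {2,3,4,5,6,7}→10
  placing 0:b first → 20 extensions
  placing 3:c first → 15 extensions
total linear extensions = 35

35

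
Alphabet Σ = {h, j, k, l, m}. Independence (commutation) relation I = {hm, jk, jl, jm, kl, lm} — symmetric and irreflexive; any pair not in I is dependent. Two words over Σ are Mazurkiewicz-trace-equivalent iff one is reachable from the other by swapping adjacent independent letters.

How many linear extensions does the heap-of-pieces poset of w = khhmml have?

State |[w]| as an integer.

0(k) covers ∅
1(h) covers 0:k
2(h) covers 1:h
3(m) covers 0:k
4(m) covers 3:m
5(l) covers 2:h
floor of heap: 0:k
completions by unplaced set U, small U first (add the entries for U minus each lowest piece of U):
  |U|=1: {4}:1  {5}:1
  |U|=2: {2,5}:1  {3,4}:1  {4,5}:2
  |U|=3: {1,2,5}:1  {2,4,5}:3  {3,4,5}:3
  |U|=4: {1,2,4,5}:4  {2,3,4,5}:6
  start at 0(k): 10

10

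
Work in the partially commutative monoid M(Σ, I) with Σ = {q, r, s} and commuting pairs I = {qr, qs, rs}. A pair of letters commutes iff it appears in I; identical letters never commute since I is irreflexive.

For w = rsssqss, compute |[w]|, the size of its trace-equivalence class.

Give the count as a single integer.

drop 0:r onto floor
drop 1:s onto floor
drop 2:s onto {1:s}
drop 3:s onto {2:s}
drop 4:q onto floor
drop 5:s onto {3:s}
drop 6:s onto {5:s}
ground layer = {0:r, 1:s, 4:q}
drop-orders for the pieces not yet dropped (sum over which currently-grounded one goes next):
  1 to go: {0} 1  {4} 1  {6} 1
  2 to go: {0,4} 2  {0,6} 2  {4,6} 2  {5,6} 1
  3 to go: {0,4,6} 6  {0,5,6} 3  {3,5,6} 1  {4,5,6} 3
  4 to go: {0,3,5,6} 4  {0,4,5,6} 12  {2,3,5,6} 1  {3,4,5,6} 4
  5 to go: {0,2,3,5,6} 5  {0,3,4,5,6} 20  {1,2,3,5,6} 1  {2,3,4,5,6} 5
  if 0:r drops first: 6 orders
  if 1:s drops first: 30 orders
  if 4:q drops first: 6 orders
heap linearizations: 42

42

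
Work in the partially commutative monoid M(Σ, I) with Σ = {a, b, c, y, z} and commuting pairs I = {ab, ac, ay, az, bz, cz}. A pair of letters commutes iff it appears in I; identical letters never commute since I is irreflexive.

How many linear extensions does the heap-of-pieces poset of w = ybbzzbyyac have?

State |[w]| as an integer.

piece 0:y — minimal
piece 1:b rests on {0:y}
piece 2:b rests on {1:b}
piece 3:z rests on {0:y}
piece 4:z rests on {3:z}
piece 5:b rests on {2:b}
piece 6:y rests on {4:z, 5:b}
piece 7:y rests on {6:y}
piece 8:a — minimal
piece 9:c rests on {7:y}
minimal pieces: {0:y, 8:a}
ways to finish when only these pieces remain (= sum over removing one remaining piece with nothing left below it):
  1 left: {8}→1  {9}→1
  2 left: {7,9}→1  {8,9}→2
  3 left: {6,7,9}→1  {7,8,9}→3
  4 left: {4,6,7,9}→1  {5,6,7,9}→1  {6,7,8,9}→4
  5 left: {2,5,6,7,9}→1  {3,4,6,7,9}→1  {4,5,6,7,9}→2  {4,6,7,8,9}→5  {5,6,7,8,9}→5
  6 left: {1,2,5,6,7,9}→1  {2,4,5,6,7,9}→3  {2,5,6,7,8,9}→6  {3,4,5,6,7,9}→3  {3,4,6,7,8,9}→6  {4,5,6,7,8,9}→12
  7 left: {1,2,4,5,6,7,9}→4  {1,2,5,6,7,8,9}→7  {2,3,4,5,6,7,9}→6  {2,4,5,6,7,8,9}→21  {3,4,5,6,7,8,9}→21
  8 left: {1,2,3,4,5,6,7,9}→10  {1,2,4,5,6,7,8,9}→32  {2,3,4,5,6,7,8,9}→48
  placing 0:y first → 90 extensions
  placing 8:a first → 10 extensions
total linear extensions = 100

100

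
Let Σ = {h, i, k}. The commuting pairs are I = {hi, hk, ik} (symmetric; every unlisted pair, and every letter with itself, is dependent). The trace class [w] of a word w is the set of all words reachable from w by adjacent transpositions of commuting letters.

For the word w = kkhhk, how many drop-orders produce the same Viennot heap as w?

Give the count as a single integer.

10

#0=k has no predecessor
#1=k depends on [0:k]
#2=h has no predecessor
#3=h depends on [2:h]
#4=k depends on [1:k]
sources: [0:k, 2:h]
N(rest) = Σ N(rest − s) over sources s of rest; N(one piece) = 1:
  size 1 → [3]=1  [4]=1
  size 2 → [1,4]=1  [2,3]=1  [3,4]=2
  size 3 → [0,1,4]=1  [1,3,4]=3  [2,3,4]=3
  first=0(k) contributes 6
  first=2(h) contributes 4
|[w]| = 10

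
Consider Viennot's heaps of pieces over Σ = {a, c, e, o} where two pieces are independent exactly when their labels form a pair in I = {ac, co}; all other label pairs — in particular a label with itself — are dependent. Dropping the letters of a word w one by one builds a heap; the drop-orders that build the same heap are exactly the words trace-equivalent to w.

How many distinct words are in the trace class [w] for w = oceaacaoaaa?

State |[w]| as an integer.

16

0(o) covers ∅
1(c) covers ∅
2(e) covers 0:o, 1:c
3(a) covers 2:e
4(a) covers 3:a
5(c) covers 2:e
6(a) covers 4:a
7(o) covers 6:a
8(a) covers 7:o
9(a) covers 8:a
10(a) covers 9:a
floor of heap: 0:o, 1:c
completions by unplaced set U, small U first (add the entries for U minus each lowest piece of U):
  |U|=1: {5}:1  {10}:1
  |U|=2: {5,10}:2  {9,10}:1
  |U|=3: {5,9,10}:3  {8,9,10}:1
  |U|=4: {5,8,9,10}:4  {7,8,9,10}:1
  |U|=5: {5,7,8,9,10}:5  {6,7,8,9,10}:1
  |U|=6: {4,6,7,8,9,10}:1  {5,6,7,8,9,10}:6
  |U|=7: {3,4,6,7,8,9,10}:1  {4,5,6,7,8,9,10}:7
  |U|=8: {3,4,5,6,7,8,9,10}:8
  |U|=9: {2,3,4,5,6,7,8,9,10}:8
  start at 0(o): 8
  start at 1(c): 8
sum over floor = 16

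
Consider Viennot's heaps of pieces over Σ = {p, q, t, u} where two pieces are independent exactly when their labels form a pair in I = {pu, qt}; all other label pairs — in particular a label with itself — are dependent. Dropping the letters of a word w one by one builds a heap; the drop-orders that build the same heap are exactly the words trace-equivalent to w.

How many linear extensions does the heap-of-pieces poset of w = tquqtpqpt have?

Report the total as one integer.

#0=t has no predecessor
#1=q has no predecessor
#2=u depends on [0:t, 1:q]
#3=q depends on [2:u]
#4=t depends on [2:u]
#5=p depends on [3:q, 4:t]
#6=q depends on [5:p]
#7=p depends on [6:q]
#8=t depends on [7:p]
sources: [0:t, 1:q]
N(rest) = Σ N(rest − s) over sources s of rest; N(one piece) = 1:
  size 1 → [8]=1
  size 2 → [7,8]=1
  size 3 → [6,7,8]=1
  size 4 → [5,6,7,8]=1
  size 5 → [3,5,6,7,8]=1  [4,5,6,7,8]=1
  size 6 → [3,4,5,6,7,8]=2
  size 7 → [2,3,4,5,6,7,8]=2
  first=0(t) contributes 2
  first=1(q) contributes 2
|[w]| = 4

4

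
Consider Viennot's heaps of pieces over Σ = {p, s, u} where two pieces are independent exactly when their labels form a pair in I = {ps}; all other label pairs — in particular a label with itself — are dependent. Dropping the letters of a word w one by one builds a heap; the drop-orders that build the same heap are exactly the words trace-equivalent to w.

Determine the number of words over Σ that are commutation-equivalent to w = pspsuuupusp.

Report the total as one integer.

#0=p has no predecessor
#1=s has no predecessor
#2=p depends on [0:p]
#3=s depends on [1:s]
#4=u depends on [2:p, 3:s]
#5=u depends on [4:u]
#6=u depends on [5:u]
#7=p depends on [6:u]
#8=u depends on [7:p]
#9=s depends on [8:u]
#10=p depends on [8:u]
sources: [0:p, 1:s]
N(rest) = Σ N(rest − s) over sources s of rest; N(one piece) = 1:
  size 1 → [9]=1  [10]=1
  size 2 → [9,10]=2
  size 3 → [8,9,10]=2
  size 4 → [7,8,9,10]=2
  size 5 → [6,7,8,9,10]=2
  size 6 → [5,6,7,8,9,10]=2
  size 7 → [4,5,6,7,8,9,10]=2
  size 8 → [2,4,5,6,7,8,9,10]=2  [3,4,5,6,7,8,9,10]=2
  size 9 → [0,2,4,5,6,7,8,9,10]=2  [1,3,4,5,6,7,8,9,10]=2  [2,3,4,5,6,7,8,9,10]=4
  first=0(p) contributes 6
  first=1(s) contributes 6
|[w]| = 12

12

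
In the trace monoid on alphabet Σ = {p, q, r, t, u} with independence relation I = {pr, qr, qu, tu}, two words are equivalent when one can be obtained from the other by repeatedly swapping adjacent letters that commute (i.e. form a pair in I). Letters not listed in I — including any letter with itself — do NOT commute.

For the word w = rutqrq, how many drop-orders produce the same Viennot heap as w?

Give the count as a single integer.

drop 0:r onto floor
drop 1:u onto {0:r}
drop 2:t onto {0:r}
drop 3:q onto {2:t}
drop 4:r onto {1:u, 2:t}
drop 5:q onto {3:q}
ground layer = {0:r}
drop-orders for the pieces not yet dropped (sum over which currently-grounded one goes next):
  1 to go: {4} 1  {5} 1
  2 to go: {1,4} 1  {3,5} 1  {4,5} 2
  3 to go: {1,4,5} 3  {3,4,5} 3
  4 to go: {1,3,4,5} 6  {2,3,4,5} 3
  if 0:r drops first: 9 orders

9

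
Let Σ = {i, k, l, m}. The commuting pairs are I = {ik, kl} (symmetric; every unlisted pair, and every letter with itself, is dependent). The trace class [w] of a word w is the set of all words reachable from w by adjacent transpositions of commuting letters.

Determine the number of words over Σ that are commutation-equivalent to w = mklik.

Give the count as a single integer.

6

#0=m has no predecessor
#1=k depends on [0:m]
#2=l depends on [0:m]
#3=i depends on [2:l]
#4=k depends on [1:k]
sources: [0:m]
N(rest) = Σ N(rest − s) over sources s of rest; N(one piece) = 1:
  size 1 → [3]=1  [4]=1
  size 2 → [1,4]=1  [2,3]=1  [3,4]=2
  size 3 → [1,3,4]=3  [2,3,4]=3
  first=0(m) contributes 6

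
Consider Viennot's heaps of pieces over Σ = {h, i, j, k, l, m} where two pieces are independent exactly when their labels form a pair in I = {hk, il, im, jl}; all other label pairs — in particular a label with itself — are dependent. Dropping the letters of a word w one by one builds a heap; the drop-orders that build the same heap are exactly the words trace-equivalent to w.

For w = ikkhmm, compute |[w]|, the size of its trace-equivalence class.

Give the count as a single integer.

3

piece 0:i — minimal
piece 1:k rests on {0:i}
piece 2:k rests on {1:k}
piece 3:h rests on {0:i}
piece 4:m rests on {2:k, 3:h}
piece 5:m rests on {4:m}
minimal pieces: {0:i}
ways to finish when only these pieces remain (= sum over removing one remaining piece with nothing left below it):
  1 left: {5}→1
  2 left: {4,5}→1
  3 left: {2,4,5}→1  {3,4,5}→1
  4 left: {1,2,4,5}→1  {2,3,4,5}→2
  placing 0:i first → 3 extensions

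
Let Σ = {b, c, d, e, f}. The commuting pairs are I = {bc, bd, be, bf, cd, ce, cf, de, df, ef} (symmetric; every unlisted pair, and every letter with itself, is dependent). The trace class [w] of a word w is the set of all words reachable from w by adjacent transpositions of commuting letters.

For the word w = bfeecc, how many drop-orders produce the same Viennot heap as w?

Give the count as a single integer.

180

0(b) covers ∅
1(f) covers ∅
2(e) covers ∅
3(e) covers 2:e
4(c) covers ∅
5(c) covers 4:c
floor of heap: 0:b, 1:f, 2:e, 4:c
completions by unplaced set U, small U first (add the entries for U minus each lowest piece of U):
  |U|=1: {0}:1  {1}:1  {3}:1  {5}:1
  |U|=2: {0,1}:2  {0,3}:2  {0,5}:2  {1,3}:2  {1,5}:2  {2,3}:1  {3,5}:2  {4,5}:1
  |U|=3: {0,1,3}:6  {0,1,5}:6  {0,2,3}:3  {0,3,5}:6  {0,4,5}:3  {1,2,3}:3  {1,3,5}:6  {1,4,5}:3  {2,3,5}:3  {3,4,5}:3
  |U|=4: {0,1,2,3}:12  {0,1,3,5}:24  {0,1,4,5}:12  {0,2,3,5}:12  {0,3,4,5}:12  {1,2,3,5}:12  {1,3,4,5}:12  {2,3,4,5}:6
  start at 0(b): 30
  start at 1(f): 30
  start at 2(e): 60
  start at 4(c): 60
sum over floor = 180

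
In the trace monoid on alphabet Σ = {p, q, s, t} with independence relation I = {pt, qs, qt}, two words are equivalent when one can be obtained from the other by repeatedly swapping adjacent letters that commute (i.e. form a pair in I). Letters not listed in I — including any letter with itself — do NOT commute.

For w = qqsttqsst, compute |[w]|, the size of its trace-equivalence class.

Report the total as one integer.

84

drop 0:q onto floor
drop 1:q onto {0:q}
drop 2:s onto floor
drop 3:t onto {2:s}
drop 4:t onto {3:t}
drop 5:q onto {1:q}
drop 6:s onto {4:t}
drop 7:s onto {6:s}
drop 8:t onto {7:s}
ground layer = {0:q, 2:s}
drop-orders for the pieces not yet dropped (sum over which currently-grounded one goes next):
  1 to go: {5} 1  {8} 1
  2 to go: {1,5} 1  {5,8} 2  {7,8} 1
  3 to go: {0,1,5} 1  {1,5,8} 3  {5,7,8} 3  {6,7,8} 1
  4 to go: {0,1,5,8} 4  {1,5,7,8} 6  {4,6,7,8} 1  {5,6,7,8} 4
  5 to go: {0,1,5,7,8} 10  {1,5,6,7,8} 10  {3,4,6,7,8} 1  {4,5,6,7,8} 5
  6 to go: {0,1,5,6,7,8} 20  {1,4,5,6,7,8} 15  {2,3,4,6,7,8} 1  {3,4,5,6,7,8} 6
  7 to go: {0,1,4,5,6,7,8} 35  {1,3,4,5,6,7,8} 21  {2,3,4,5,6,7,8} 7
  if 0:q drops first: 28 orders
  if 2:s drops first: 56 orders
heap linearizations: 84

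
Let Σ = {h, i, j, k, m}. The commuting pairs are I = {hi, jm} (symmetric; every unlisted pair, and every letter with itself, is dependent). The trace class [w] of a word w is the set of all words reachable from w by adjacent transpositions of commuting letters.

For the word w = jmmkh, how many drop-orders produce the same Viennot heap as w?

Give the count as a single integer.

3

#0=j has no predecessor
#1=m has no predecessor
#2=m depends on [1:m]
#3=k depends on [0:j, 2:m]
#4=h depends on [3:k]
sources: [0:j, 1:m]
N(rest) = Σ N(rest − s) over sources s of rest; N(one piece) = 1:
  size 1 → [4]=1
  size 2 → [3,4]=1
  size 3 → [0,3,4]=1  [2,3,4]=1
  first=0(j) contributes 1
  first=1(m) contributes 2
|[w]| = 3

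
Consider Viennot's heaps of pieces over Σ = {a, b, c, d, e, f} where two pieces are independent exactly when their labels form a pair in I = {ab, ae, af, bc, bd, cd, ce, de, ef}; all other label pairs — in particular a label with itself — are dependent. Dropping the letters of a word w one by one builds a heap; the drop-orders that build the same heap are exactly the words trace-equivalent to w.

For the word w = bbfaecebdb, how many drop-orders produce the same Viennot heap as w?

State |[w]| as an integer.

0(b) covers ∅
1(b) covers 0:b
2(f) covers 1:b
3(a) covers ∅
4(e) covers 1:b
5(c) covers 2:f, 3:a
6(e) covers 4:e
7(b) covers 2:f, 6:e
8(d) covers 2:f, 3:a
9(b) covers 7:b
floor of heap: 0:b, 3:a
completions by unplaced set U, small U first (add the entries for U minus each lowest piece of U):
  |U|=1: {5}:1  {8}:1  {9}:1
  |U|=2: {5,8}:2  {5,9}:2  {7,9}:1  {8,9}:2
  |U|=3: {3,5,8}:2  {5,7,9}:3  {5,8,9}:6  {6,7,9}:1  {7,8,9}:3
  |U|=4: {3,5,8,9}:8  {4,6,7,9}:1  {5,6,7,9}:4  {5,7,8,9}:12  {6,7,8,9}:4
  |U|=5: {2,5,7,8,9}:12  {3,5,7,8,9}:20  {4,5,6,7,9}:5  {4,6,7,8,9}:5  {5,6,7,8,9}:20
  |U|=6: {2,3,5,7,8,9}:32  {2,5,6,7,8,9}:32  {3,5,6,7,8,9}:40  {4,5,6,7,8,9}:30
  |U|=7: {2,3,5,6,7,8,9}:104  {2,4,5,6,7,8,9}:62  {3,4,5,6,7,8,9}:70
  |U|=8: {1,2,4,5,6,7,8,9}:62  {2,3,4,5,6,7,8,9}:236
  start at 0(b): 298
  start at 3(a): 62
sum over floor = 360

360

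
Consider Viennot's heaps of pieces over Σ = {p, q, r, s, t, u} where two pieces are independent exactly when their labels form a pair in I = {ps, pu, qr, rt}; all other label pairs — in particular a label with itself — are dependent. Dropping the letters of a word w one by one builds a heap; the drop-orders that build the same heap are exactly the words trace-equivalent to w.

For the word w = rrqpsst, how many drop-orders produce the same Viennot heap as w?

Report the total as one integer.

9

0(r) covers ∅
1(r) covers 0:r
2(q) covers ∅
3(p) covers 1:r, 2:q
4(s) covers 1:r, 2:q
5(s) covers 4:s
6(t) covers 3:p, 5:s
floor of heap: 0:r, 2:q
completions by unplaced set U, small U first (add the entries for U minus each lowest piece of U):
  |U|=1: {6}:1
  |U|=2: {3,6}:1  {5,6}:1
  |U|=3: {3,5,6}:2  {4,5,6}:1
  |U|=4: {3,4,5,6}:3
  |U|=5: {1,3,4,5,6}:3  {2,3,4,5,6}:3
  start at 0(r): 6
  start at 2(q): 3
sum over floor = 9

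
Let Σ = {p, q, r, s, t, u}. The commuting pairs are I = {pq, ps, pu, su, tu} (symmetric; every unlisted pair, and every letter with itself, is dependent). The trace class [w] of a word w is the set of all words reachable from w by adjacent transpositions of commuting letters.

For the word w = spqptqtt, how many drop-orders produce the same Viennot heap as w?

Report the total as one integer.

6

piece 0:s — minimal
piece 1:p — minimal
piece 2:q rests on {0:s}
piece 3:p rests on {1:p}
piece 4:t rests on {2:q, 3:p}
piece 5:q rests on {4:t}
piece 6:t rests on {5:q}
piece 7:t rests on {6:t}
minimal pieces: {0:s, 1:p}
ways to finish when only these pieces remain (= sum over removing one remaining piece with nothing left below it):
  1 left: {7}→1
  2 left: {6,7}→1
  3 left: {5,6,7}→1
  4 left: {4,5,6,7}→1
  5 left: {2,4,5,6,7}→1  {3,4,5,6,7}→1
  6 left: {0,2,4,5,6,7}→1  {1,3,4,5,6,7}→1  {2,3,4,5,6,7}→2
  placing 0:s first → 3 extensions
  placing 1:p first → 3 extensions
total linear extensions = 6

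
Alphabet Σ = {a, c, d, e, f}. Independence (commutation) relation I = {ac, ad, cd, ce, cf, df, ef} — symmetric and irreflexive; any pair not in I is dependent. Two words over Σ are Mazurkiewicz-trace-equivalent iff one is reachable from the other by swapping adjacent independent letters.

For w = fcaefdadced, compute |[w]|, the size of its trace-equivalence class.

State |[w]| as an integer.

drop 0:f onto floor
drop 1:c onto floor
drop 2:a onto {0:f}
drop 3:e onto {2:a}
drop 4:f onto {2:a}
drop 5:d onto {3:e}
drop 6:a onto {3:e, 4:f}
drop 7:d onto {5:d}
drop 8:c onto {1:c}
drop 9:e onto {6:a, 7:d}
drop 10:d onto {9:e}
ground layer = {0:f, 1:c}
drop-orders for the pieces not yet dropped (sum over which currently-grounded one goes next):
  1 to go: {8} 1  {10} 1
  2 to go: {1,8} 1  {8,10} 2  {9,10} 1
  3 to go: {1,8,10} 3  {6,9,10} 1  {7,9,10} 1  {8,9,10} 3
  4 to go: {1,8,9,10} 6  {4,6,9,10} 1  {5,7,9,10} 1  {6,7,9,10} 2  {6,8,9,10} 4  {7,8,9,10} 4
  5 to go: {1,6,8,9,10} 10  {1,7,8,9,10} 10  {4,6,7,9,10} 3  {4,6,8,9,10} 5  {5,6,7,9,10} 3  {5,7,8,9,10} 5  {6,7,8,9,10} 10
  6 to go: {1,4,6,8,9,10} 15  {1,5,7,8,9,10} 15  {1,6,7,8,9,10} 30  {3,5,6,7,9,10} 3  {4,5,6,7,9,10} 6  {4,6,7,8,9,10} 18  {5,6,7,8,9,10} 18
  7 to go: {1,4,6,7,8,9,10} 63  {1,5,6,7,8,9,10} 63  {3,4,5,6,7,9,10} 9  {3,5,6,7,8,9,10} 21  {4,5,6,7,8,9,10} 42
  8 to go: {1,3,5,6,7,8,9,10} 84  {1,4,5,6,7,8,9,10} 168  {2,3,4,5,6,7,9,10} 9  {3,4,5,6,7,8,9,10} 72
  9 to go: {0,2,3,4,5,6,7,9,10} 9  {1,3,4,5,6,7,8,9,10} 324  {2,3,4,5,6,7,8,9,10} 81
  if 0:f drops first: 405 orders
  if 1:c drops first: 90 orders
heap linearizations: 495

495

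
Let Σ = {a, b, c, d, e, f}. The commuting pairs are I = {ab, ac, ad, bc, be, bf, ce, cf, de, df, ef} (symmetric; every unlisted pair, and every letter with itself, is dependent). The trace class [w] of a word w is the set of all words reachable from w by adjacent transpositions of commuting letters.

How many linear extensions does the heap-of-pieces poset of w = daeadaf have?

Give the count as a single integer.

#0=d has no predecessor
#1=a has no predecessor
#2=e depends on [1:a]
#3=a depends on [2:e]
#4=d depends on [0:d]
#5=a depends on [3:a]
#6=f depends on [5:a]
sources: [0:d, 1:a]
N(rest) = Σ N(rest − s) over sources s of rest; N(one piece) = 1:
  size 1 → [4]=1  [6]=1
  size 2 → [0,4]=1  [4,6]=2  [5,6]=1
  size 3 → [0,4,6]=3  [3,5,6]=1  [4,5,6]=3
  size 4 → [0,4,5,6]=6  [2,3,5,6]=1  [3,4,5,6]=4
  size 5 → [0,3,4,5,6]=10  [1,2,3,5,6]=1  [2,3,4,5,6]=5
  first=0(d) contributes 6
  first=1(a) contributes 15
|[w]| = 21

21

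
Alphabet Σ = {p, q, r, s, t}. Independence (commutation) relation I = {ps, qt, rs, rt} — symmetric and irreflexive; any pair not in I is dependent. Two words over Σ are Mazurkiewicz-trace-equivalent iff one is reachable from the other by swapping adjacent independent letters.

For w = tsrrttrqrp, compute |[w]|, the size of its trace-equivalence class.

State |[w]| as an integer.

drop 0:t onto floor
drop 1:s onto {0:t}
drop 2:r onto floor
drop 3:r onto {2:r}
drop 4:t onto {1:s}
drop 5:t onto {4:t}
drop 6:r onto {3:r}
drop 7:q onto {1:s, 6:r}
drop 8:r onto {7:q}
drop 9:p onto {5:t, 8:r}
ground layer = {0:t, 2:r}
drop-orders for the pieces not yet dropped (sum over which currently-grounded one goes next):
  1 to go: {9} 1
  2 to go: {5,9} 1  {8,9} 1
  3 to go: {4,5,9} 1  {5,8,9} 2  {7,8,9} 1
  4 to go: {4,5,8,9} 3  {5,7,8,9} 3  {6,7,8,9} 1
  5 to go: {3,6,7,8,9} 1  {4,5,7,8,9} 6  {5,6,7,8,9} 4
  6 to go: {1,4,5,7,8,9} 6  {2,3,6,7,8,9} 1  {3,5,6,7,8,9} 5  {4,5,6,7,8,9} 10
  7 to go: {0,1,4,5,7,8,9} 6  {1,4,5,6,7,8,9} 16  {2,3,5,6,7,8,9} 6  {3,4,5,6,7,8,9} 15
  8 to go: {0,1,4,5,6,7,8,9} 22  {1,3,4,5,6,7,8,9} 31  {2,3,4,5,6,7,8,9} 21
  if 0:t drops first: 52 orders
  if 2:r drops first: 53 orders
heap linearizations: 105

105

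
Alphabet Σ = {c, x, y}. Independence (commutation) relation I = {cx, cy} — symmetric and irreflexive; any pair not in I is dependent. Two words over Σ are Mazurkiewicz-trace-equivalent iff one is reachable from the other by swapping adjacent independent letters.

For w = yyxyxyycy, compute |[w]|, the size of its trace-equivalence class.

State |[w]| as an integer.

9

0(y) covers ∅
1(y) covers 0:y
2(x) covers 1:y
3(y) covers 2:x
4(x) covers 3:y
5(y) covers 4:x
6(y) covers 5:y
7(c) covers ∅
8(y) covers 6:y
floor of heap: 0:y, 7:c
completions by unplaced set U, small U first (add the entries for U minus each lowest piece of U):
  |U|=1: {7}:1  {8}:1
  |U|=2: {6,8}:1  {7,8}:2
  |U|=3: {5,6,8}:1  {6,7,8}:3
  |U|=4: {4,5,6,8}:1  {5,6,7,8}:4
  |U|=5: {3,4,5,6,8}:1  {4,5,6,7,8}:5
  |U|=6: {2,3,4,5,6,8}:1  {3,4,5,6,7,8}:6
  |U|=7: {1,2,3,4,5,6,8}:1  {2,3,4,5,6,7,8}:7
  start at 0(y): 8
  start at 7(c): 1
sum over floor = 9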